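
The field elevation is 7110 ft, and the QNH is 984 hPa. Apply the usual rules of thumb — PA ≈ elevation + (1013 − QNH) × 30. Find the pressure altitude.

Pressure correction = (1013 − 984) × 30 = +870 ft.
Pressure altitude = 7110 + (+870) = 7980 ft.

7980 ft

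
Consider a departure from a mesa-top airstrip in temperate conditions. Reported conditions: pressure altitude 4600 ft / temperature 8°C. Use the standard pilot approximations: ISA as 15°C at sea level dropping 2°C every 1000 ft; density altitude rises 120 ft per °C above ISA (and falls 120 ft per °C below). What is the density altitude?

ISA temperature at 4600 ft = 15 − 2 × (4600/1000) = 5.8°C.
ISA deviation = 8 − 5.8 = +2.2°C.
Density altitude = 4600 + 120 × (2.2) = 4600 + (+264) = 4864 ft.

4864 ft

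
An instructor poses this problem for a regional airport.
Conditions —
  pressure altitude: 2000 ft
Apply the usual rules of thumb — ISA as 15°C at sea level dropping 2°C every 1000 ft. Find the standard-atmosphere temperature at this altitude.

11°C

ISA temperature = 15 − 2 × (2000/1000) = 15 − 4 = 11°C.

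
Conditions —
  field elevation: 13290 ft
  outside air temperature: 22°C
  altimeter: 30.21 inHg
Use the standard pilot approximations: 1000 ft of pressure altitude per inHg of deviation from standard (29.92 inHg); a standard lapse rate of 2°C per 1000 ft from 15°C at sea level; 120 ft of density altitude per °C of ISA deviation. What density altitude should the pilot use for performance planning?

16960 ft

Pressure altitude = 13290 + (29.92 − 30.21) × 1000 = 13290 + (-290) = 13000 ft.
ISA temperature at 13000 ft = 15 − 2 × (13000/1000) = -11°C.
ISA deviation = 22 − (-11) = +33°C.
Density altitude = 13000 + 120 × (33) = 16960 ft.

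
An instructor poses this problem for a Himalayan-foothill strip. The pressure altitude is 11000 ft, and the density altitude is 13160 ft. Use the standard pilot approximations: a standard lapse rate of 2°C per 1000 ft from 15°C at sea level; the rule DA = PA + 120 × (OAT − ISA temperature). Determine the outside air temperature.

Density altitude − pressure altitude = 13160 − 11000 = +2160 ft.
At 120 ft/°C that is an ISA deviation of 2160/120 = +18°C.
ISA temperature at 11000 ft = 15 − 2 × (11000/1000) = -7°C.
OAT = ISA + deviation = -7 + (+18) = 11°C.

11°C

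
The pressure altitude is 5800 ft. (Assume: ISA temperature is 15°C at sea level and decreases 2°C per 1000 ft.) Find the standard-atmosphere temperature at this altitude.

3.4°C

ISA temperature = 15 − 2 × (5800/1000) = 15 − 11.6 = 3.4°C.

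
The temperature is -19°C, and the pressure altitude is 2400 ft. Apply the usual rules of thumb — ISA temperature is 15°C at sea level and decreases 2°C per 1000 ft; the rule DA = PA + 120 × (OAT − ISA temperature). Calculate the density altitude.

ISA temperature at 2400 ft = 15 − 2 × (2400/1000) = 10.2°C.
ISA deviation = -19 − 10.2 = -29.2°C.
Density altitude = 2400 + 120 × (-29.2) = 2400 + (-3504) = -1104 ft.

-1104 ft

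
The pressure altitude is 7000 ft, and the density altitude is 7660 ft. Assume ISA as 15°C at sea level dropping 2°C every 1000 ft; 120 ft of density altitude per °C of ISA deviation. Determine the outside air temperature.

Density altitude − pressure altitude = 7660 − 7000 = +660 ft.
At 120 ft/°C that is an ISA deviation of 660/120 = +5.5°C.
ISA temperature at 7000 ft = 15 − 2 × (7000/1000) = 1°C.
OAT = ISA + deviation = 1 + (+5.5) = 6.5°C.

6.5°C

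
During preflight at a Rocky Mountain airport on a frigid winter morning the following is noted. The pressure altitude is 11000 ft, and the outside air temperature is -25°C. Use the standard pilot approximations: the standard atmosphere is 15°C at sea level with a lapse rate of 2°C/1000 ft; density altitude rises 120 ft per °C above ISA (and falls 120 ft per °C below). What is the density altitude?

ISA temperature at 11000 ft = 15 − 2 × (11000/1000) = -7°C.
ISA deviation = -25 − (-7) = -18°C.
Density altitude = 11000 + 120 × (-18) = 11000 + (-2160) = 8840 ft.

8840 ft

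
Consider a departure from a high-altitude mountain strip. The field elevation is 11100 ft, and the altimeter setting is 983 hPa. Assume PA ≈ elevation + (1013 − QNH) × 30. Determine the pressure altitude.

12000 ft

Pressure correction = (1013 − 983) × 30 = +900 ft.
Pressure altitude = 11100 + (+900) = 12000 ft.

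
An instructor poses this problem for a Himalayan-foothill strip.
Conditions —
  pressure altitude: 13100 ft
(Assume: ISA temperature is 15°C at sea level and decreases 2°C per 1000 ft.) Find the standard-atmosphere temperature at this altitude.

ISA temperature = 15 − 2 × (13100/1000) = 15 − 26.2 = -11.2°C.

-11.2°C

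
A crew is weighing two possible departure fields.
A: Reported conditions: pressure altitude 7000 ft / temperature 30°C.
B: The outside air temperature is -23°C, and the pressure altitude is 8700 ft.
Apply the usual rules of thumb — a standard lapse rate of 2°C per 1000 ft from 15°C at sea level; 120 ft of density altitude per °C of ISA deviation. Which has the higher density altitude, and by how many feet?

A by 4252 ft

A: ISA temp = 1°C, deviation +29°C, DA = 7000 + 120 × 29 = 10480 ft.
B: ISA temp = -2.4°C, deviation -20.6°C, DA = 8700 + 120 × (-20.6) = 6228 ft.
A is higher by 10480 − 6228 = 4252 ft.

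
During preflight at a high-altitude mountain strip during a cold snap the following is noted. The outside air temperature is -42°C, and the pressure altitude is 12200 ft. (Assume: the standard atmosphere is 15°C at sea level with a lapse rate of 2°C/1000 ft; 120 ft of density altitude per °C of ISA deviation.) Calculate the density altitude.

8288 ft

ISA temperature at 12200 ft = 15 − 2 × (12200/1000) = -9.4°C.
ISA deviation = -42 − (-9.4) = -32.6°C.
Density altitude = 12200 + 120 × (-32.6) = 12200 + (-3912) = 8288 ft.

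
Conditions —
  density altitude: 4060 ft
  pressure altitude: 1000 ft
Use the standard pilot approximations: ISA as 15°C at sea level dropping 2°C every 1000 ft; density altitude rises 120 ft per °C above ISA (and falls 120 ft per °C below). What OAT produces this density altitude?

38.5°C

Density altitude − pressure altitude = 4060 − 1000 = +3060 ft.
At 120 ft/°C that is an ISA deviation of 3060/120 = +25.5°C.
ISA temperature at 1000 ft = 15 − 2 × (1000/1000) = 13°C.
OAT = ISA + deviation = 13 + (+25.5) = 38.5°C.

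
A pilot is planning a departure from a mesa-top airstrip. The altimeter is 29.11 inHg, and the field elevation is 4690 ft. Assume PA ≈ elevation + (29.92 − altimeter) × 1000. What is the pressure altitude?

Pressure correction = (29.92 − 29.11) × 1000 = +810 ft.
Pressure altitude = 4690 + (+810) = 5500 ft.

5500 ft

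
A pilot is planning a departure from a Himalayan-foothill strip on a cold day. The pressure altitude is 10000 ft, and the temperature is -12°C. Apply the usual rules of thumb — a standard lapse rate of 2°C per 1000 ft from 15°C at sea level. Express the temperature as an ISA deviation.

ISA-7°C

ISA temperature at 10000 ft = 15 − 2 × (10000/1000) = -5°C.
Deviation = OAT − ISA = -12 − (-5) = -7°C.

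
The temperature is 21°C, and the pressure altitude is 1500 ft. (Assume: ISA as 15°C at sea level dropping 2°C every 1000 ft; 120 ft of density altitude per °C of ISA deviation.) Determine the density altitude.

2580 ft

ISA temperature at 1500 ft = 15 − 2 × (1500/1000) = 12°C.
ISA deviation = 21 − 12 = +9°C.
Density altitude = 1500 + 120 × (9) = 1500 + (+1080) = 2580 ft.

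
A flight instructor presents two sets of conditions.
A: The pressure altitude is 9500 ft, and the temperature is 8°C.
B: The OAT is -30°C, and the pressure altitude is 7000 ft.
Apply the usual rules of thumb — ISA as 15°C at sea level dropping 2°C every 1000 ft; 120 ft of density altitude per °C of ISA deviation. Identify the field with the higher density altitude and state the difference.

A by 7660 ft

A: ISA temp = -4°C, deviation +12°C, DA = 9500 + 120 × 12 = 10940 ft.
B: ISA temp = 1°C, deviation -31°C, DA = 7000 + 120 × (-31) = 3280 ft.
A is higher by 10940 − 3280 = 7660 ft.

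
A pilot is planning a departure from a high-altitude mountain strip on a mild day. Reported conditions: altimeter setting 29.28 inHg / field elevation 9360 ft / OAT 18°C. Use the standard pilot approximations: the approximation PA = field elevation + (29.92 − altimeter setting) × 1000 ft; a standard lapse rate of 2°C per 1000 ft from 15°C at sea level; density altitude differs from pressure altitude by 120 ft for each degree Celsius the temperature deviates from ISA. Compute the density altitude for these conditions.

12760 ft

Pressure altitude = 9360 + (29.92 − 29.28) × 1000 = 9360 + (+640) = 10000 ft.
ISA temperature at 10000 ft = 15 − 2 × (10000/1000) = -5°C.
ISA deviation = 18 − (-5) = +23°C.
Density altitude = 10000 + 120 × (23) = 12760 ft.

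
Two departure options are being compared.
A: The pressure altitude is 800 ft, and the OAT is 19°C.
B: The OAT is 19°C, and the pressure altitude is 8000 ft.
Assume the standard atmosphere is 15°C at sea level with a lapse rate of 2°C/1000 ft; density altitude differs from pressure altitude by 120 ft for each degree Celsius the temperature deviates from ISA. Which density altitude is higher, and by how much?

A: ISA temp = 13.4°C, deviation +5.6°C, DA = 800 + 120 × 5.6 = 1472 ft.
B: ISA temp = -1°C, deviation +20°C, DA = 8000 + 120 × 20 = 10400 ft.
B is higher by 10400 − 1472 = 8928 ft.

B by 8928 ft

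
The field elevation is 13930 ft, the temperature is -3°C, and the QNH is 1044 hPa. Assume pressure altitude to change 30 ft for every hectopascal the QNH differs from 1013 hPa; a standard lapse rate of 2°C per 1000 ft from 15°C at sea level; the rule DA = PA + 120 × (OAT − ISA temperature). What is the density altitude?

13960 ft

Pressure altitude = 13930 + (1013 − 1044) × 30 = 13930 + (-930) = 13000 ft.
ISA temperature at 13000 ft = 15 − 2 × (13000/1000) = -11°C.
ISA deviation = -3 − (-11) = +8°C.
Density altitude = 13000 + 120 × (8) = 13960 ft.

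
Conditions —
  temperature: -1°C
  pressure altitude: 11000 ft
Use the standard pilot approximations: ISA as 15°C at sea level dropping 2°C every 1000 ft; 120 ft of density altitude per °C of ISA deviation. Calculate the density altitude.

ISA temperature at 11000 ft = 15 − 2 × (11000/1000) = -7°C.
ISA deviation = -1 − (-7) = +6°C.
Density altitude = 11000 + 120 × (6) = 11000 + (+720) = 11720 ft.

11720 ft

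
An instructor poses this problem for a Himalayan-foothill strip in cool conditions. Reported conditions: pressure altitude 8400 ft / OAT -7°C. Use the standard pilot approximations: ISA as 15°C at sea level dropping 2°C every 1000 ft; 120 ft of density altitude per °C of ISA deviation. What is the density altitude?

7776 ft

ISA temperature at 8400 ft = 15 − 2 × (8400/1000) = -1.8°C.
ISA deviation = -7 − (-1.8) = -5.2°C.
Density altitude = 8400 + 120 × (-5.2) = 8400 + (-624) = 7776 ft.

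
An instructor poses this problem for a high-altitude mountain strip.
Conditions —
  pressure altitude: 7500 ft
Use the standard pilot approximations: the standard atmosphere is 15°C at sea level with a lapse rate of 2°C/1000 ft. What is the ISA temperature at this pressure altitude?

0°C

ISA temperature = 15 − 2 × (7500/1000) = 15 − 15 = 0°C.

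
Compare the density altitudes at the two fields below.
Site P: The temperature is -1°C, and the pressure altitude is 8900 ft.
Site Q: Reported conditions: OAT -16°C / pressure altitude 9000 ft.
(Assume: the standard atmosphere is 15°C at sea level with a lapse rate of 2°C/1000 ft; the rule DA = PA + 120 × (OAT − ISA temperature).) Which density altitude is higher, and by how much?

Site P: ISA temp = -2.8°C, deviation +1.8°C, DA = 8900 + 120 × 1.8 = 9116 ft.
Site Q: ISA temp = -3°C, deviation -13°C, DA = 9000 + 120 × (-13) = 7440 ft.
Site P is higher by 9116 − 7440 = 1676 ft.

Site P by 1676 ft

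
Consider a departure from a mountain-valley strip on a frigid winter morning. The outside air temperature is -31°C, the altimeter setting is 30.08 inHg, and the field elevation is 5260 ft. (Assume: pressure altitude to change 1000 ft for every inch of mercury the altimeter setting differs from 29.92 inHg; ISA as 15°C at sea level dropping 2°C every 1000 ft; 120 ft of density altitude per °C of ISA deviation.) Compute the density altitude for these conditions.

Pressure altitude = 5260 + (29.92 − 30.08) × 1000 = 5260 + (-160) = 5100 ft.
ISA temperature at 5100 ft = 15 − 2 × (5100/1000) = 4.8°C.
ISA deviation = -31 − 4.8 = -35.8°C.
Density altitude = 5100 + 120 × (-35.8) = 804 ft.

804 ft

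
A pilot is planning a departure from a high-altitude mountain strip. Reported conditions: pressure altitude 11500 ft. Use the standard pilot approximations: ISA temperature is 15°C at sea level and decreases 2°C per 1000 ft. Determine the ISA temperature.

ISA temperature = 15 − 2 × (11500/1000) = 15 − 23 = -8°C.

-8°C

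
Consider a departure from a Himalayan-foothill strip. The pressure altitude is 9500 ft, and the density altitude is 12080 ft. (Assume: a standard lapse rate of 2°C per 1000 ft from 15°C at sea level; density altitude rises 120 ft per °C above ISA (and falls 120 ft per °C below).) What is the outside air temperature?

Density altitude − pressure altitude = 12080 − 9500 = +2580 ft.
At 120 ft/°C that is an ISA deviation of 2580/120 = +21.5°C.
ISA temperature at 9500 ft = 15 − 2 × (9500/1000) = -4°C.
OAT = ISA + deviation = -4 + (+21.5) = 17.5°C.

17.5°C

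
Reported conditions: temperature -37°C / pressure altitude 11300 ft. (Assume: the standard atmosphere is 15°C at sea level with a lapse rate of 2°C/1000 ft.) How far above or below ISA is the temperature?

ISA-29.4°C

ISA temperature at 11300 ft = 15 − 2 × (11300/1000) = -7.6°C.
Deviation = OAT − ISA = -37 − (-7.6) = -29.4°C.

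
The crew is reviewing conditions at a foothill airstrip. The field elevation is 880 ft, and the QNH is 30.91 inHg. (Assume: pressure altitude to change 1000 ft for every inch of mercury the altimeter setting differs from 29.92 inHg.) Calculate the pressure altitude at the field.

-110 ft

Pressure correction = (29.92 − 30.91) × 1000 = -990 ft.
Pressure altitude = 880 + (-990) = -110 ft.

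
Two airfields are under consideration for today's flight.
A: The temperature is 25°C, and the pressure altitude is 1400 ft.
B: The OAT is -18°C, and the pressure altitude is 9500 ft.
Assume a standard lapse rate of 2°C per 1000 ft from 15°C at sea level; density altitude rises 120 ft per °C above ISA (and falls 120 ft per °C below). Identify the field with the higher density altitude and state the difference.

A: ISA temp = 12.2°C, deviation +12.8°C, DA = 1400 + 120 × 12.8 = 2936 ft.
B: ISA temp = -4°C, deviation -14°C, DA = 9500 + 120 × (-14) = 7820 ft.
B is higher by 7820 − 2936 = 4884 ft.

B by 4884 ft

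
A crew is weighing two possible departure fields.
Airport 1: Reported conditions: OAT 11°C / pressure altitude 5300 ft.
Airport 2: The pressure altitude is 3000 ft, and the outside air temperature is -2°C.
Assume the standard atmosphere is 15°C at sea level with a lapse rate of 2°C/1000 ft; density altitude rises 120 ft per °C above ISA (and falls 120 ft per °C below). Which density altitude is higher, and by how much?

Airport 1: ISA temp = 4.4°C, deviation +6.6°C, DA = 5300 + 120 × 6.6 = 6092 ft.
Airport 2: ISA temp = 9°C, deviation -11°C, DA = 3000 + 120 × (-11) = 1680 ft.
Airport 1 is higher by 6092 − 1680 = 4412 ft.

Airport 1 by 4412 ft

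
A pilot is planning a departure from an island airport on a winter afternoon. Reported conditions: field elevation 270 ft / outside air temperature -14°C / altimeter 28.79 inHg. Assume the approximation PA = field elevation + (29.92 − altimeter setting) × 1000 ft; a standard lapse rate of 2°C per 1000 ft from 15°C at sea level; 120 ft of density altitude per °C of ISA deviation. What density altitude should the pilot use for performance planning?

Pressure altitude = 270 + (29.92 − 28.79) × 1000 = 270 + (+1130) = 1400 ft.
ISA temperature at 1400 ft = 15 − 2 × (1400/1000) = 12.2°C.
ISA deviation = -14 − 12.2 = -26.2°C.
Density altitude = 1400 + 120 × (-26.2) = -1744 ft.

-1744 ft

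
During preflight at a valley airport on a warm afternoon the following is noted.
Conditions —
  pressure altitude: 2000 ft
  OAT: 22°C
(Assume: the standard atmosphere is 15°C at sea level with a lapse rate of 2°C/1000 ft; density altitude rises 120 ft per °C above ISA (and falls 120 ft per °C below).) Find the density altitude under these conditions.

ISA temperature at 2000 ft = 15 − 2 × (2000/1000) = 11°C.
ISA deviation = 22 − 11 = +11°C.
Density altitude = 2000 + 120 × (11) = 2000 + (+1320) = 3320 ft.

3320 ft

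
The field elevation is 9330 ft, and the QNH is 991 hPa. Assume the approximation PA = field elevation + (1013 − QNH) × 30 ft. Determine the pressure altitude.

Pressure correction = (1013 − 991) × 30 = +660 ft.
Pressure altitude = 9330 + (+660) = 9990 ft.

9990 ft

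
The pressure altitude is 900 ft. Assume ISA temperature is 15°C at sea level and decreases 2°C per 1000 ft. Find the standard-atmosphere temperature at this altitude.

13.2°C

ISA temperature = 15 − 2 × (900/1000) = 15 − 1.8 = 13.2°C.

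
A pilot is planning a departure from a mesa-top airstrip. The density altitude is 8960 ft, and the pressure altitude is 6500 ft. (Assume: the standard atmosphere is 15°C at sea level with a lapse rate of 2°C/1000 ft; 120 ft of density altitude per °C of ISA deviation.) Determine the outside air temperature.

Density altitude − pressure altitude = 8960 − 6500 = +2460 ft.
At 120 ft/°C that is an ISA deviation of 2460/120 = +20.5°C.
ISA temperature at 6500 ft = 15 − 2 × (6500/1000) = 2°C.
OAT = ISA + deviation = 2 + (+20.5) = 22.5°C.

22.5°C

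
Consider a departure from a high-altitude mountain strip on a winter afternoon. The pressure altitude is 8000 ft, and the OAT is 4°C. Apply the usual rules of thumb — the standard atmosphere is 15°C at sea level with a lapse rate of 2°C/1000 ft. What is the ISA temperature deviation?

ISA temperature at 8000 ft = 15 − 2 × (8000/1000) = -1°C.
Deviation = OAT − ISA = 4 − (-1) = +5°C.

ISA+5°C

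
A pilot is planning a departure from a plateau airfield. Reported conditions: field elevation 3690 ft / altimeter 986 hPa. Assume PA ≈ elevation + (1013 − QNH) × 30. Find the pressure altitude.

4500 ft

Pressure correction = (1013 − 986) × 30 = +810 ft.
Pressure altitude = 3690 + (+810) = 4500 ft.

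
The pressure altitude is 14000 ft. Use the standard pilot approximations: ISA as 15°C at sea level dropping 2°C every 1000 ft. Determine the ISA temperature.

ISA temperature = 15 − 2 × (14000/1000) = 15 − 28 = -13°C.

-13°C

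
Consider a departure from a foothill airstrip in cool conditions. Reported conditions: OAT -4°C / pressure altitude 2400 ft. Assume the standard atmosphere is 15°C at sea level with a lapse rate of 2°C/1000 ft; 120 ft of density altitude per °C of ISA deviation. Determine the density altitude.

ISA temperature at 2400 ft = 15 − 2 × (2400/1000) = 10.2°C.
ISA deviation = -4 − 10.2 = -14.2°C.
Density altitude = 2400 + 120 × (-14.2) = 2400 + (-1704) = 696 ft.

696 ft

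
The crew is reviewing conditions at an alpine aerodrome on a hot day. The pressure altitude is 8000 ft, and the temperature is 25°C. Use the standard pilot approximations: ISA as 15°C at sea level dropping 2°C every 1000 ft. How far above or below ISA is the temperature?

ISA+26°C

ISA temperature at 8000 ft = 15 − 2 × (8000/1000) = -1°C.
Deviation = OAT − ISA = 25 − (-1) = +26°C.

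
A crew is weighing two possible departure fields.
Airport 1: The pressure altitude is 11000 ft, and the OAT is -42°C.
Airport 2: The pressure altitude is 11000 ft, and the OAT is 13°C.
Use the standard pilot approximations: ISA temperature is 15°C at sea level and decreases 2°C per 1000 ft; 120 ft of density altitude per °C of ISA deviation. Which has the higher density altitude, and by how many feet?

Airport 2 by 6600 ft

Airport 1: ISA temp = -7°C, deviation -35°C, DA = 11000 + 120 × (-35) = 6800 ft.
Airport 2: ISA temp = -7°C, deviation +20°C, DA = 11000 + 120 × 20 = 13400 ft.
Airport 2 is higher by 13400 − 6800 = 6600 ft.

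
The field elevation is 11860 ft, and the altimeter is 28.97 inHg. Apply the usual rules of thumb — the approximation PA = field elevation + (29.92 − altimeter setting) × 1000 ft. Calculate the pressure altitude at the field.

12810 ft

Pressure correction = (29.92 − 28.97) × 1000 = +950 ft.
Pressure altitude = 11860 + (+950) = 12810 ft.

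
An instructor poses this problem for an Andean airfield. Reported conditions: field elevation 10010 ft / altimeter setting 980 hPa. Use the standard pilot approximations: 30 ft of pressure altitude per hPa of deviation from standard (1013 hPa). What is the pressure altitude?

11000 ft

Pressure correction = (1013 − 980) × 30 = +990 ft.
Pressure altitude = 10010 + (+990) = 11000 ft.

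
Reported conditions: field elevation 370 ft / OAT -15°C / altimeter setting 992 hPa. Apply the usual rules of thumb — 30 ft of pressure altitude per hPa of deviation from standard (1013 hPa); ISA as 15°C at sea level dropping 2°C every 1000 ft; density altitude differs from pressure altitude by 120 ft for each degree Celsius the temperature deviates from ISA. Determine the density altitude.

-2360 ft

Pressure altitude = 370 + (1013 − 992) × 30 = 370 + (+630) = 1000 ft.
ISA temperature at 1000 ft = 15 − 2 × (1000/1000) = 13°C.
ISA deviation = -15 − 13 = -28°C.
Density altitude = 1000 + 120 × (-28) = -2360 ft.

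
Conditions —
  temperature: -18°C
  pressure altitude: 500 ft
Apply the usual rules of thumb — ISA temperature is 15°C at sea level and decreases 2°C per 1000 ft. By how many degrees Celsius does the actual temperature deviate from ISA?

ISA-32°C

ISA temperature at 500 ft = 15 − 2 × (500/1000) = 14°C.
Deviation = OAT − ISA = -18 − 14 = -32°C.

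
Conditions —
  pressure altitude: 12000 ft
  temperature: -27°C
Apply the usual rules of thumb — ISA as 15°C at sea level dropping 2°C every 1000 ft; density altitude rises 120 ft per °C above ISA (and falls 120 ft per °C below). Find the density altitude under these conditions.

9840 ft

ISA temperature at 12000 ft = 15 − 2 × (12000/1000) = -9°C.
ISA deviation = -27 − (-9) = -18°C.
Density altitude = 12000 + 120 × (-18) = 12000 + (-2160) = 9840 ft.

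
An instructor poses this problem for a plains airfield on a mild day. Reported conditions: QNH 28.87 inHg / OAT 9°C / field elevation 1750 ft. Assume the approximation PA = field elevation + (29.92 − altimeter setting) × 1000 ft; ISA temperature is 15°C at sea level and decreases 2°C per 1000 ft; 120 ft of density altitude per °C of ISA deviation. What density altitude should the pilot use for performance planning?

2752 ft

Pressure altitude = 1750 + (29.92 − 28.87) × 1000 = 1750 + (+1050) = 2800 ft.
ISA temperature at 2800 ft = 15 − 2 × (2800/1000) = 9.4°C.
ISA deviation = 9 − 9.4 = -0.4°C.
Density altitude = 2800 + 120 × (-0.4) = 2752 ft.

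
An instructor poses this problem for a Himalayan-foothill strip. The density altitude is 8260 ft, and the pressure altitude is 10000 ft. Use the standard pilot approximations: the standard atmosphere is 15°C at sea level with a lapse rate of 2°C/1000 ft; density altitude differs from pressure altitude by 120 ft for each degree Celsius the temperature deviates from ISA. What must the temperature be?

-19.5°C

Density altitude − pressure altitude = 8260 − 10000 = -1740 ft.
At 120 ft/°C that is an ISA deviation of -1740/120 = -14.5°C.
ISA temperature at 10000 ft = 15 − 2 × (10000/1000) = -5°C.
OAT = ISA + deviation = -5 + (-14.5) = -19.5°C.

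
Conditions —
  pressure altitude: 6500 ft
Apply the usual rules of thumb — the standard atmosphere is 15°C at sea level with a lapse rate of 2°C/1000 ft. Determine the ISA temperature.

ISA temperature = 15 − 2 × (6500/1000) = 15 − 13 = 2°C.

2°C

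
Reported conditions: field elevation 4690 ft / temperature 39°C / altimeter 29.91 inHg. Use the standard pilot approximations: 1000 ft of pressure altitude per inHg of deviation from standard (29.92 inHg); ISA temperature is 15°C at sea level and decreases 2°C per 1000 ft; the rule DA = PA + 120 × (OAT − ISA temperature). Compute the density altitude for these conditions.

8708 ft

Pressure altitude = 4690 + (29.92 − 29.91) × 1000 = 4690 + (+10) = 4700 ft.
ISA temperature at 4700 ft = 15 − 2 × (4700/1000) = 5.6°C.
ISA deviation = 39 − 5.6 = +33.4°C.
Density altitude = 4700 + 120 × (33.4) = 8708 ft.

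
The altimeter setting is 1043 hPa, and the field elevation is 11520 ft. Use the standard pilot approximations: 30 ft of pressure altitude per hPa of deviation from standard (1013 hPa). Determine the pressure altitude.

Pressure correction = (1013 − 1043) × 30 = -900 ft.
Pressure altitude = 11520 + (-900) = 10620 ft.

10620 ft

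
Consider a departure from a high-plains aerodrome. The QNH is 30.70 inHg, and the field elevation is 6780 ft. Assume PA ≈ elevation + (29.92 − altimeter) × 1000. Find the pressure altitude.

Pressure correction = (29.92 − 30.70) × 1000 = -780 ft.
Pressure altitude = 6780 + (-780) = 6000 ft.

6000 ft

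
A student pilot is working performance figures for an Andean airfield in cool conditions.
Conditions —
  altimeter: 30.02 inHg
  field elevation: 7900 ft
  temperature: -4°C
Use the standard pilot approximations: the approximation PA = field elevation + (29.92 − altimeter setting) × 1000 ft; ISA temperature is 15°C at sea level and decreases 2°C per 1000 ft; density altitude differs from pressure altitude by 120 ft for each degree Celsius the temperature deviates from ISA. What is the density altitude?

7392 ft

Pressure altitude = 7900 + (29.92 − 30.02) × 1000 = 7900 + (-100) = 7800 ft.
ISA temperature at 7800 ft = 15 − 2 × (7800/1000) = -0.6°C.
ISA deviation = -4 − (-0.6) = -3.4°C.
Density altitude = 7800 + 120 × (-3.4) = 7392 ft.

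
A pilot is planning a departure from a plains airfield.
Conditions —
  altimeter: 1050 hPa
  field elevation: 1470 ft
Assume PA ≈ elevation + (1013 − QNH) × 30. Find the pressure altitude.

Pressure correction = (1013 − 1050) × 30 = -1110 ft.
Pressure altitude = 1470 + (-1110) = 360 ft.

360 ft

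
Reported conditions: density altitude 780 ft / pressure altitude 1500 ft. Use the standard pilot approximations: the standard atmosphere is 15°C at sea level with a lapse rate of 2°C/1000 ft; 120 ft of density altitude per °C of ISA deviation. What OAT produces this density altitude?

6°C

Density altitude − pressure altitude = 780 − 1500 = -720 ft.
At 120 ft/°C that is an ISA deviation of -720/120 = -6°C.
ISA temperature at 1500 ft = 15 − 2 × (1500/1000) = 12°C.
OAT = ISA + deviation = 12 + (-6) = 6°C.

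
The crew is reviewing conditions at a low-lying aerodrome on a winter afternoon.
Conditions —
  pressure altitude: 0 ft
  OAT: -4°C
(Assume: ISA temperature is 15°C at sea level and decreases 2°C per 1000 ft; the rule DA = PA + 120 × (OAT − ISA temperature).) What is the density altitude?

ISA temperature at 0 ft = 15 − 2 × (0/1000) = 15°C.
ISA deviation = -4 − 15 = -19°C.
Density altitude = 0 + 120 × (-19) = 0 + (-2280) = -2280 ft.

-2280 ft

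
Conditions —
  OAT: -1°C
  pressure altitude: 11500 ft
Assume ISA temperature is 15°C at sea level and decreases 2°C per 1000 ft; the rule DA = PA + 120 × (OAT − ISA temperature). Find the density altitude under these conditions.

12340 ft

ISA temperature at 11500 ft = 15 − 2 × (11500/1000) = -8°C.
ISA deviation = -1 − (-8) = +7°C.
Density altitude = 11500 + 120 × (7) = 11500 + (+840) = 12340 ft.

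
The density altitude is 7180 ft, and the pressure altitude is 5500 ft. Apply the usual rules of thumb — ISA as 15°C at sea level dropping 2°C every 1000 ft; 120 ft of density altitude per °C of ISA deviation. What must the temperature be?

Density altitude − pressure altitude = 7180 − 5500 = +1680 ft.
At 120 ft/°C that is an ISA deviation of 1680/120 = +14°C.
ISA temperature at 5500 ft = 15 − 2 × (5500/1000) = 4°C.
OAT = ISA + deviation = 4 + (+14) = 18°C.

18°C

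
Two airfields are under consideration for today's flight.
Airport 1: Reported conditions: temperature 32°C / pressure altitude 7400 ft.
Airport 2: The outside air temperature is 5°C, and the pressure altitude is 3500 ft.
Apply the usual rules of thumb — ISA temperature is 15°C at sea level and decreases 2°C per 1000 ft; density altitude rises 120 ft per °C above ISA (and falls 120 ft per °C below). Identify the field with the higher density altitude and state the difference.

Airport 1: ISA temp = 0.2°C, deviation +31.8°C, DA = 7400 + 120 × 31.8 = 11216 ft.
Airport 2: ISA temp = 8°C, deviation -3°C, DA = 3500 + 120 × (-3) = 3140 ft.
Airport 1 is higher by 11216 − 3140 = 8076 ft.

Airport 1 by 8076 ft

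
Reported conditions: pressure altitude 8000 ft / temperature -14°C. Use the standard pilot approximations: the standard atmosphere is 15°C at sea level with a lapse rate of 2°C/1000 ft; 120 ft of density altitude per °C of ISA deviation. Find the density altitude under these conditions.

ISA temperature at 8000 ft = 15 − 2 × (8000/1000) = -1°C.
ISA deviation = -14 − (-1) = -13°C.
Density altitude = 8000 + 120 × (-13) = 8000 + (-1560) = 6440 ft.

6440 ft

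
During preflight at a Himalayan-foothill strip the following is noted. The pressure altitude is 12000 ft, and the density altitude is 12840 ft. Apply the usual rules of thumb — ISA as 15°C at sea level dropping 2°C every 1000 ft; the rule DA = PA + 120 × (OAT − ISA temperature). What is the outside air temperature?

Density altitude − pressure altitude = 12840 − 12000 = +840 ft.
At 120 ft/°C that is an ISA deviation of 840/120 = +7°C.
ISA temperature at 12000 ft = 15 − 2 × (12000/1000) = -9°C.
OAT = ISA + deviation = -9 + (+7) = -2°C.

-2°C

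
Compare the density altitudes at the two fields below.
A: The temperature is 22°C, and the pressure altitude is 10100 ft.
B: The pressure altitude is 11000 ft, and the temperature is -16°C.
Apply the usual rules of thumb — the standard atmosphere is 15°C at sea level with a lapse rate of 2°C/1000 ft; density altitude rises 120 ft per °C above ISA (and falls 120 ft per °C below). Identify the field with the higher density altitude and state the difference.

A by 3444 ft

A: ISA temp = -5.2°C, deviation +27.2°C, DA = 10100 + 120 × 27.2 = 13364 ft.
B: ISA temp = -7°C, deviation -9°C, DA = 11000 + 120 × (-9) = 9920 ft.
A is higher by 13364 − 9920 = 3444 ft.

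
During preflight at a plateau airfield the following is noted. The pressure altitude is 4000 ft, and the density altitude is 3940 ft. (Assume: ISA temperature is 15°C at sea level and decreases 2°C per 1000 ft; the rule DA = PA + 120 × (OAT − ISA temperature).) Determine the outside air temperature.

6.5°C

Density altitude − pressure altitude = 3940 − 4000 = -60 ft.
At 120 ft/°C that is an ISA deviation of -60/120 = -0.5°C.
ISA temperature at 4000 ft = 15 − 2 × (4000/1000) = 7°C.
OAT = ISA + deviation = 7 + (-0.5) = 6.5°C.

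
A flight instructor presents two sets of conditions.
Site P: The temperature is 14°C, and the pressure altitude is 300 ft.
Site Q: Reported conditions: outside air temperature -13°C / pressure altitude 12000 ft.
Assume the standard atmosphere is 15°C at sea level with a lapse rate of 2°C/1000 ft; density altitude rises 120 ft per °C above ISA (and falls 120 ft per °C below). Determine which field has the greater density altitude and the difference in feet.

Site Q by 11268 ft

Site P: ISA temp = 14.4°C, deviation -0.4°C, DA = 300 + 120 × (-0.4) = 252 ft.
Site Q: ISA temp = -9°C, deviation -4°C, DA = 12000 + 120 × (-4) = 11520 ft.
Site Q is higher by 11520 − 252 = 11268 ft.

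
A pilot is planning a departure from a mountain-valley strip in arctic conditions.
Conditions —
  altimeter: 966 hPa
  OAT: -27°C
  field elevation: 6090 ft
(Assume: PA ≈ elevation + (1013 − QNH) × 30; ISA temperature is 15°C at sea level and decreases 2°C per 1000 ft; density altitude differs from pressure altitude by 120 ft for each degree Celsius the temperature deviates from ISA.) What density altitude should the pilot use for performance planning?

4260 ft

Pressure altitude = 6090 + (1013 − 966) × 30 = 6090 + (+1410) = 7500 ft.
ISA temperature at 7500 ft = 15 − 2 × (7500/1000) = 0°C.
ISA deviation = -27 − 0 = -27°C.
Density altitude = 7500 + 120 × (-27) = 4260 ft.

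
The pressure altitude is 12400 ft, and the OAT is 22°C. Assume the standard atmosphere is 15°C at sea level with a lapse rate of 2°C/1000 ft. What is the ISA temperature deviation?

ISA temperature at 12400 ft = 15 − 2 × (12400/1000) = -9.8°C.
Deviation = OAT − ISA = 22 − (-9.8) = +31.8°C.

ISA+31.8°C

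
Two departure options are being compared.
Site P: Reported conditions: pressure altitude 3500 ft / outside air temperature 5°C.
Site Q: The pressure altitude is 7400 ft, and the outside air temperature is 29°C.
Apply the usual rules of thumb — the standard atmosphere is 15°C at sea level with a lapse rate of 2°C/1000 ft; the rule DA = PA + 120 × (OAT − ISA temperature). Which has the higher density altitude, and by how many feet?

Site Q by 7716 ft

Site P: ISA temp = 8°C, deviation -3°C, DA = 3500 + 120 × (-3) = 3140 ft.
Site Q: ISA temp = 0.2°C, deviation +28.8°C, DA = 7400 + 120 × 28.8 = 10856 ft.
Site Q is higher by 10856 − 3140 = 7716 ft.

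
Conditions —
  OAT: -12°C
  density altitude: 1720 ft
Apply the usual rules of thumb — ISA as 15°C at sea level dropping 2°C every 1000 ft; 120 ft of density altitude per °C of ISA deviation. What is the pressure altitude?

DA = PA + 120 × (OAT − (15 − 2·PA/1000)) = PA + 120·OAT − 1800 + 0.24·PA = 1.24·PA + 120·OAT − 1800.
So 1.24·PA = 1720 − 120 × (-12) + 1800 = 4960.
PA = 4960 / 1.24 = 4000 ft.

4000 ft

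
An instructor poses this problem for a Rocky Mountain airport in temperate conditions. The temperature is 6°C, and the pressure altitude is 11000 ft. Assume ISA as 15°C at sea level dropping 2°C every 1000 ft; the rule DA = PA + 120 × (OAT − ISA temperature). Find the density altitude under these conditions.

12560 ft

ISA temperature at 11000 ft = 15 − 2 × (11000/1000) = -7°C.
ISA deviation = 6 − (-7) = +13°C.
Density altitude = 11000 + 120 × (13) = 11000 + (+1560) = 12560 ft.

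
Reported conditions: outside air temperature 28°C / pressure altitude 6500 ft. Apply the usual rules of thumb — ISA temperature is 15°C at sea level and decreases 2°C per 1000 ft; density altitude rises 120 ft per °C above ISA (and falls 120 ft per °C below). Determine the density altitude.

ISA temperature at 6500 ft = 15 − 2 × (6500/1000) = 2°C.
ISA deviation = 28 − 2 = +26°C.
Density altitude = 6500 + 120 × (26) = 6500 + (+3120) = 9620 ft.

9620 ft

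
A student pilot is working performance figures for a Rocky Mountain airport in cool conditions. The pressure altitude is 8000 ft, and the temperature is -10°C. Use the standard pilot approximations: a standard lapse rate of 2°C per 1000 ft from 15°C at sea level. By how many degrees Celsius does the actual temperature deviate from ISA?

ISA temperature at 8000 ft = 15 − 2 × (8000/1000) = -1°C.
Deviation = OAT − ISA = -10 − (-1) = -9°C.

ISA-9°C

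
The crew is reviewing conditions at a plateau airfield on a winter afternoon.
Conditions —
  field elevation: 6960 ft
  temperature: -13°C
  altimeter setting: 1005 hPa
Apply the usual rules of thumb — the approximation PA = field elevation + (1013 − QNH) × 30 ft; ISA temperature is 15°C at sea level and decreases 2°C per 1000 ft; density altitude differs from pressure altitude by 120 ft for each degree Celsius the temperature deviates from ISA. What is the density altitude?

Pressure altitude = 6960 + (1013 − 1005) × 30 = 6960 + (+240) = 7200 ft.
ISA temperature at 7200 ft = 15 − 2 × (7200/1000) = 0.6°C.
ISA deviation = -13 − 0.6 = -13.6°C.
Density altitude = 7200 + 120 × (-13.6) = 5568 ft.

5568 ft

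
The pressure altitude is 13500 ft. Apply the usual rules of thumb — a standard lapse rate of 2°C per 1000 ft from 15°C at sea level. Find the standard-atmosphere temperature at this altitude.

-12°C

ISA temperature = 15 − 2 × (13500/1000) = 15 − 27 = -12°C.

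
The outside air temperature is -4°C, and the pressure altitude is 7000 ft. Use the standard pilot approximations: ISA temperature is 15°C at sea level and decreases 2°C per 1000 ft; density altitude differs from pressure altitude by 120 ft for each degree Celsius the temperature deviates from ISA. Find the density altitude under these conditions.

ISA temperature at 7000 ft = 15 − 2 × (7000/1000) = 1°C.
ISA deviation = -4 − 1 = -5°C.
Density altitude = 7000 + 120 × (-5) = 7000 + (-600) = 6400 ft.

6400 ft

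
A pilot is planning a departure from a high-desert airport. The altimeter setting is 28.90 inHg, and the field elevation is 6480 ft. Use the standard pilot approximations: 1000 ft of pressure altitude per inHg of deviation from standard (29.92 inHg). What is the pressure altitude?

7500 ft

Pressure correction = (29.92 − 28.90) × 1000 = +1020 ft.
Pressure altitude = 6480 + (+1020) = 7500 ft.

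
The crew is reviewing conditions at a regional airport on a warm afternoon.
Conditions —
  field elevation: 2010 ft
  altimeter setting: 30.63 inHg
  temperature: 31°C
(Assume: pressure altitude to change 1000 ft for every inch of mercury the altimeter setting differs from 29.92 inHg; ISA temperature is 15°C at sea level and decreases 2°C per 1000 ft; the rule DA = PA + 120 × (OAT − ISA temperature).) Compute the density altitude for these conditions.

Pressure altitude = 2010 + (29.92 − 30.63) × 1000 = 2010 + (-710) = 1300 ft.
ISA temperature at 1300 ft = 15 − 2 × (1300/1000) = 12.4°C.
ISA deviation = 31 − 12.4 = +18.6°C.
Density altitude = 1300 + 120 × (18.6) = 3532 ft.

3532 ft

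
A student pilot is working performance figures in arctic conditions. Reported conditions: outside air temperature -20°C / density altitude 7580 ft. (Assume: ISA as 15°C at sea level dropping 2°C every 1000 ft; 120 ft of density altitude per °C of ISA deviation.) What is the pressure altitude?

9500 ft

DA = PA + 120 × (OAT − (15 − 2·PA/1000)) = PA + 120·OAT − 1800 + 0.24·PA = 1.24·PA + 120·OAT − 1800.
So 1.24·PA = 7580 − 120 × (-20) + 1800 = 11780.
PA = 11780 / 1.24 = 9500 ft.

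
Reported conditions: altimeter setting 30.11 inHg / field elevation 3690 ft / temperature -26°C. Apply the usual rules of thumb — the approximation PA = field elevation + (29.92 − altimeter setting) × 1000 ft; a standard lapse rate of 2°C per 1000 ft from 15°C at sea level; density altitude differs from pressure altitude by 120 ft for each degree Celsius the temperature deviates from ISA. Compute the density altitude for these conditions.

-580 ft

Pressure altitude = 3690 + (29.92 − 30.11) × 1000 = 3690 + (-190) = 3500 ft.
ISA temperature at 3500 ft = 15 − 2 × (3500/1000) = 8°C.
ISA deviation = -26 − 8 = -34°C.
Density altitude = 3500 + 120 × (-34) = -580 ft.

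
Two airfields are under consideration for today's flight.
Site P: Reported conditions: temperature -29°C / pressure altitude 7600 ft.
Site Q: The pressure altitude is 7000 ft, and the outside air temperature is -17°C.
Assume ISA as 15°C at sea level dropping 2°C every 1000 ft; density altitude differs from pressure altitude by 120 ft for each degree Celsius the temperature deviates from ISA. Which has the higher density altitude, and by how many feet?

Site Q by 696 ft

Site P: ISA temp = -0.2°C, deviation -28.8°C, DA = 7600 + 120 × (-28.8) = 4144 ft.
Site Q: ISA temp = 1°C, deviation -18°C, DA = 7000 + 120 × (-18) = 4840 ft.
Site Q is higher by 4840 − 4144 = 696 ft.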